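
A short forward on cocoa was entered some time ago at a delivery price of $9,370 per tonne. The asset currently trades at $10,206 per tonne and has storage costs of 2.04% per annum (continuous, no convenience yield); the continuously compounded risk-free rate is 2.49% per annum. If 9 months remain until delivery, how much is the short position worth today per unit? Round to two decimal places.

-$1166.71 per tonne

Current fair forward for the remaining 9 months: F = S·e^((r + u)·T), (r + u) = 0.0249 + 0.0204 = 0.0453
F = 10206 · e^(0.0453 × 9/12) = 10206 × 1.03455874 = 10558.7065
Value of long forward = (F − K)·e^(−rT) = (10558.7065 − 9370) · e^(−0.0249·9/12)
= 1188.7065 × 0.98149830 = 1166.71
Short position value = −(long value) = -$1166.71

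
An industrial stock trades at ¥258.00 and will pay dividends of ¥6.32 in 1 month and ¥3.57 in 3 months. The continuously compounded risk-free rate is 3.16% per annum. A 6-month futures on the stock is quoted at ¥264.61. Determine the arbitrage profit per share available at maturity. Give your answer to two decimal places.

PV(dividends) I = 6.32·e^(−0.0316·1/12) + 3.57·e^(−0.0316·3/12) = 9.8453
Fair futures F* = (S − I)·e^(rT) = (258.00 − 9.8453)·e^0.015800 = 248.1547 × 1.015925 = 252.1066
Market ¥264.61 > fair 252.1066: forward overpriced → cash-and-carry (borrow at r, buy the stock and collect the dividends, short the forward).
Profit at T = |F_mkt − F*| = |264.61 − 252.1066| = ¥12.50 per share

¥12.50 per share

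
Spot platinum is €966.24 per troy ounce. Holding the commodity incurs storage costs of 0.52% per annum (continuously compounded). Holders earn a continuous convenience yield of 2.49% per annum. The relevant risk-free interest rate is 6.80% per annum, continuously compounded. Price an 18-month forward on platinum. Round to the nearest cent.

€1,038.84 per troy ounce

Net carry = r + u − y = 0.0680 + 0.0052 − 0.0249 = 0.0483
F = S·e^((r+u−y)T) = 966.24 · e^(0.0483 × 18/12) = 966.24 · e^0.072450
= 966.24 × 1.075139 = €1,038.84 per troy ounce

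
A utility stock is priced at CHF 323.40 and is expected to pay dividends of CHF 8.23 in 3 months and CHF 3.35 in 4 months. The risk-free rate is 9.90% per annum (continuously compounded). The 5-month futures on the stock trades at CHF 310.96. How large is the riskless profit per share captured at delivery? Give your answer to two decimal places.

PV(dividends) I = 8.23·e^(−0.0990·3/12) + 3.35·e^(−0.0990·4/12) = 11.2701
Fair futures F* = (S − I)·e^(rT) = (323.40 − 11.2701)·e^0.041250 = 312.1299 × 1.042113 = 325.2746
Market CHF 310.96 < fair 325.2746: forward underpriced → reverse cash-and-carry (short the stock, invest proceeds at r, pay the dividends, go long the forward).
Profit at T = |F_mkt − F*| = |310.96 − 325.2746| = CHF 14.31 per share

CHF 14.31 per share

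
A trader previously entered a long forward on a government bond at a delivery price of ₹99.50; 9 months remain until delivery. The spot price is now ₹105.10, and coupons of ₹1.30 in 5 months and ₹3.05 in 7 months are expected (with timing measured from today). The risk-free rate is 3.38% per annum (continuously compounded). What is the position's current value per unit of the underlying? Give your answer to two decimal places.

PV(remaining coupons) I = 1.30·e^(−0.0338·5/12) + 3.05·e^(−0.0338·7/12) = 4.2723
Current forward F = (S − I)·e^(rT) = (105.10 − 4.2723)·e^(0.0338·9/12) = 100.8277 × 1.025674 = 103.4164
Value (long) = (F − K)·e^(−rT) = (103.4164 − 99.50) × 0.974969 = 3.8184
Value = ₹3.82

₹3.82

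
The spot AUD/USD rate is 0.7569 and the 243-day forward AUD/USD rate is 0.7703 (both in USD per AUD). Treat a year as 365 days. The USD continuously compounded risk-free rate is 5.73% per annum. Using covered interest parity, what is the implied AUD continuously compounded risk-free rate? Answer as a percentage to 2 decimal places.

3.09%

F = S·e^((r_USD − r_AUD)T) ⇒ r_AUD = r_USD − ln(F/S)/T
ln(0.7703/0.7569) = 0.017549; /(243/365) = 0.026360
r_AUD = 0.0573 − 0.026360 = 0.030940
r_AUD = 3.09%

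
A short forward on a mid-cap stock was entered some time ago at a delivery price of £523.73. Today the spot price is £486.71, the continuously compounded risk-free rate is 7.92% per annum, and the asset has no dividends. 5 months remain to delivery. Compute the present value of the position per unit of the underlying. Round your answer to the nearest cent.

Current fair forward for the remaining 5 months: F = S·e^(r·T), r = 0.0792
F = 486.71 · e^(0.0792 × 5/12) = 486.71 × 1.033551 = 503.0396
Value of long forward = (F − K)·e^(−rT) = (503.0396 − 523.73) · e^(−0.0792·5/12)
= -20.6904 × 0.967539 = -20.02
Short position value = −(long value) = £20.02

£20.02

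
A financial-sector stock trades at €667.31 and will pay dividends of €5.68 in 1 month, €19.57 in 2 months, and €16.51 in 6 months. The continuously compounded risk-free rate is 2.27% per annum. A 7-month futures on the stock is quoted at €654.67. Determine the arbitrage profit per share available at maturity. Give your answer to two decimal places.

PV(dividends) I = 5.68·e^(−0.0227·1/12) + 19.57·e^(−0.0227·2/12) + 16.51·e^(−0.0227·6/12) = 41.4890
Fair futures F* = (S − I)·e^(rT) = (667.31 − 41.4890)·e^0.013242 = 625.8210 × 1.013330 = 634.1632
Market €654.67 > fair 634.1632: forward overpriced → cash-and-carry (borrow at r, buy the stock and collect the dividends, short the forward).
Profit at T = |F_mkt − F*| = |654.67 − 634.1632| = €20.51 per share

€20.51 per share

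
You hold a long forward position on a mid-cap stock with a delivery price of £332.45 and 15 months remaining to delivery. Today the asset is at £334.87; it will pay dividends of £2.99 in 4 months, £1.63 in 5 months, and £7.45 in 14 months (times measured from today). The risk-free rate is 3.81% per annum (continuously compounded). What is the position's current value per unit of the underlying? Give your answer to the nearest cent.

PV(remaining dividends) I = 2.99·e^(−0.0381·4/12) + 1.63·e^(−0.0381·5/12) + 7.45·e^(−0.0381·14/12) = 11.6827
Current forward F = (S − I)·e^(rT) = (334.87 − 11.6827)·e^(0.0381·15/12) = 323.1873 × 1.048777 = 338.9514
Value (long) = (F − K)·e^(−rT) = (338.9514 − 332.45) × 0.953491 = 6.1990
Value = £6.20

£6.20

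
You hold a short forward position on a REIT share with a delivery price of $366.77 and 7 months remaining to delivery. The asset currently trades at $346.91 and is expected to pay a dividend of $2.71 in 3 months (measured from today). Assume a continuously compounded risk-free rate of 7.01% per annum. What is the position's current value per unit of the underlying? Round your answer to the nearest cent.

PV(remaining dividends) I = 2.71·e^(−0.0701·3/12) = 2.6629
Current forward F = (S − I)·e^(rT) = (346.91 − 2.6629)·e^(0.0701·7/12) = 344.2471 × 1.041739 = 358.6156
Value (long) = (F − K)·e^(−rT) = (358.6156 − 366.77) × 0.959933 = -7.8277
Short position value = −(long value) = $7.83

$7.83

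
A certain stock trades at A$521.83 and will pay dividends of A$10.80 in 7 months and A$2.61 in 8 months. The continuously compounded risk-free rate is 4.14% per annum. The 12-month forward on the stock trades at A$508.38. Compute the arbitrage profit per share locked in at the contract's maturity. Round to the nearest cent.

PV(dividends) I = 10.80·e^(−0.0414·7/12) + 2.61·e^(−0.0414·8/12) = 13.0813
Fair forward F* = (S − I)·e^(rT) = (521.83 − 13.0813)·e^0.041400 = 508.7487 × 1.042269 = 530.2530
Market A$508.38 < fair 530.2530: forward underpriced → reverse cash-and-carry (short the stock, invest proceeds at r, pay the dividends, go long the forward).
Profit at T = |F_mkt − F*| = |508.38 − 530.2530| = A$21.87 per share

A$21.87 per share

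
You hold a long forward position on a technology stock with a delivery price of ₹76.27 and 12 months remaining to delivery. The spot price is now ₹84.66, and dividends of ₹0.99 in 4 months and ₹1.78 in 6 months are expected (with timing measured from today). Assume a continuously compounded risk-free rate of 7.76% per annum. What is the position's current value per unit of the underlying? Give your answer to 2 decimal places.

₹11.41

PV(remaining dividends) I = 0.99·e^(−0.0776·4/12) + 1.78·e^(−0.0776·6/12) = 2.6770
Current forward F = (S − I)·e^(rT) = (84.66 − 2.6770)·e^(0.0776·12/12) = 81.9830 × 1.080690 = 88.5982
Value (long) = (F − K)·e^(−rT) = (88.5982 − 76.27) × 0.925334 = 11.4077
Value = ₹11.41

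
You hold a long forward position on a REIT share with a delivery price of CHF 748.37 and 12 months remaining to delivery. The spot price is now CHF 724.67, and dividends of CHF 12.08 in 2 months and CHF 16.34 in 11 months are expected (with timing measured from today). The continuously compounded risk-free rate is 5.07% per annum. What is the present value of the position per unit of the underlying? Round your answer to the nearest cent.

PV(remaining dividends) I = 12.08·e^(−0.0507·2/12) + 16.34·e^(−0.0507·11/12) = 27.5763
Current forward F = (S − I)·e^(rT) = (724.67 − 27.5763)·e^(0.0507·12/12) = 697.0937 × 1.052007 = 733.3475
Value (long) = (F − K)·e^(−rT) = (733.3475 − 748.37) × 0.950564 = -14.2798
Value = -CHF 14.28

-CHF 14.28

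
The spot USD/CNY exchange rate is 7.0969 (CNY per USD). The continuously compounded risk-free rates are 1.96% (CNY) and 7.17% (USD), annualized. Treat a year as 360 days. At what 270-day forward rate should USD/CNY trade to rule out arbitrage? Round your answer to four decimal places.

6.8249

F = S·e^((r_CNY − r_USD)T) = 7.0969 · e^((0.0196 − 0.0717) × 270/360)
= 7.0969 · e^-0.039075 = 7.0969 × 0.961679
F = 6.8249 CNY per USD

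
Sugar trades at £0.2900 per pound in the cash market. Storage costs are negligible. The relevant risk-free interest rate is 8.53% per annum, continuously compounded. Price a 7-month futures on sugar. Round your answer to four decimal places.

F = S·e^(rT) = 0.2900 · e^(0.0853 × 7/12) = 0.2900 · e^0.049758
= 0.2900 × 1.051017 = £0.3048 per pound

£0.3048 per pound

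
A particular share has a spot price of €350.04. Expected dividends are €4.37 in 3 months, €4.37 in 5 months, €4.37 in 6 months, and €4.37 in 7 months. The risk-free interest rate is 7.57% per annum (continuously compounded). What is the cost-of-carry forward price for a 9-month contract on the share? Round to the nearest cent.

PV(dividends) I = 4.37·e^(−0.0757·3/12) + 4.37·e^(−0.0757·5/12) + 4.37·e^(−0.0757·6/12) + 4.37·e^(−0.0757·7/12)
I = 4.2881 + 4.2343 + 4.2077 + 4.1812 = 16.9113
F = (S − I)·e^(rT) = (350.04 − 16.9113) · e^(0.0757·9/12)
= 333.1287 · e^0.056775 = 333.1287 × 1.058418 = €352.59

€352.59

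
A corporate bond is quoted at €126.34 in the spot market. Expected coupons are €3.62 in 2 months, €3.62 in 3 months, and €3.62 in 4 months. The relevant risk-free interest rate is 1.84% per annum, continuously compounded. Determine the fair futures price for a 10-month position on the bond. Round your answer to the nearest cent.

PV(coupons) I = 3.62·e^(−0.0184·2/12) + 3.62·e^(−0.0184·3/12) + 3.62·e^(−0.0184·4/12)
I = 3.6089 + 3.6034 + 3.5979 = 10.8102
F = (S − I)·e^(rT) = (126.34 − 10.8102) · e^(0.0184·10/12)
= 115.5298 · e^0.015333 = 115.5298 × 1.015451 = €117.31

€117.31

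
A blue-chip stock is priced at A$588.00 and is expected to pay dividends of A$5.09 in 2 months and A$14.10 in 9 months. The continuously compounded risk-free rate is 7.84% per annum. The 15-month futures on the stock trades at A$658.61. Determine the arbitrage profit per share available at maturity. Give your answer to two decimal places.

A$30.27 per share

PV(dividends) I = 5.09·e^(−0.0784·2/12) + 14.10·e^(−0.0784·9/12) = 18.3187
Fair futures F* = (S − I)·e^(rT) = (588.00 − 18.3187)·e^0.098000 = 569.6813 × 1.102963 = 628.3374
Market A$658.61 > fair 628.3374: forward overpriced → cash-and-carry (borrow at r, buy the stock and collect the dividends, short the forward).
Profit at T = |F_mkt − F*| = |658.61 − 628.3374| = A$30.27 per share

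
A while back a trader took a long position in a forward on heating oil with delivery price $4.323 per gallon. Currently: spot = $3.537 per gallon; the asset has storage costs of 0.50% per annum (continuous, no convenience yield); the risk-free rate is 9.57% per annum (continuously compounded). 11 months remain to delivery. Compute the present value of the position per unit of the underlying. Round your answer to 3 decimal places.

Current fair forward for the remaining 11 months: F = S·e^((r + u)·T), (r + u) = 0.0957 + 0.0050 = 0.1007
F = 3.537 · e^(0.1007 × 11/12) = 3.537 × 1.096703 = 3.8790
Value of long forward = (F − K)·e^(−rT) = (3.8790 − 4.323) · e^(−0.0957·11/12)
= -0.4440 × 0.916013 = -0.407

-$0.407 per gallon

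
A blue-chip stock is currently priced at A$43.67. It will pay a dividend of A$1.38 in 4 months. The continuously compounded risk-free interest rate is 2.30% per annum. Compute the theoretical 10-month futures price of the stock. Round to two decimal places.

PV(dividends) I = 1.38·e^(−0.0230·4/12)
I = 1.3695
F = (S − I)·e^(rT) = (43.67 − 1.3695) · e^(0.0230·10/12)
= 42.3005 · e^0.019167 = 42.3005 × 1.019352 = A$43.12

A$43.12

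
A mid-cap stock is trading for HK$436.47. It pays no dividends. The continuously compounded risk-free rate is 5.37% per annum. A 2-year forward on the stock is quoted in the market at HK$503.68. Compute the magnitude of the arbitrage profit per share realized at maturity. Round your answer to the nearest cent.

HK$17.72 per share

Fair forward: F* = S·e^(carry·T), with carry = r = 0.0537
F* = 436.47 · e^(0.0537 × 2) = 436.47 · e^0.107400 = 436.47 × 1.113380 = HK$485.9570
Market HK$503.68 > fair HK$485.9570: forward overpriced → cash-and-carry (buy spot, short the forward).
At maturity, profit = |F_mkt − F*| = |503.68 − 485.9570| = HK$17.72 per share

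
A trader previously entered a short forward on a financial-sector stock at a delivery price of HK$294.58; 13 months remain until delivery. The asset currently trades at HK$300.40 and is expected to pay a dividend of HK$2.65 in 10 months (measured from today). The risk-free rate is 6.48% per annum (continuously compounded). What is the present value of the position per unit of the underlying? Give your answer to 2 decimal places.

PV(remaining dividends) I = 2.65·e^(−0.0648·10/12) = 2.5107
Current forward F = (S − I)·e^(rT) = (300.40 − 2.5107)·e^(0.0648·13/12) = 297.8893 × 1.072723 = 319.5527
Value (long) = (F − K)·e^(−rT) = (319.5527 − 294.58) × 0.932207 = 23.2797
Short position value = −(long value) = -HK$23.28

-HK$23.28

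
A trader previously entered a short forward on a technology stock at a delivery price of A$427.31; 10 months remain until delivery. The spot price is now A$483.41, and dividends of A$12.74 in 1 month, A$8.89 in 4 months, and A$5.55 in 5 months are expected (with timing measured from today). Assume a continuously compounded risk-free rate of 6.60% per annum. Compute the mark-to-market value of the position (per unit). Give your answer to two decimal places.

PV(remaining dividends) I = 12.74·e^(−0.0660·1/12) + 8.89·e^(−0.0660·4/12) + 5.55·e^(−0.0660·5/12) = 26.7661
Current forward F = (S − I)·e^(rT) = (483.41 − 26.7661)·e^(0.0660·10/12) = 456.6439 × 1.056541 = 482.4630
Value (long) = (F − K)·e^(−rT) = (482.4630 − 427.31) × 0.946485 = 52.2015
Short position value = −(long value) = -A$52.20

-A$52.20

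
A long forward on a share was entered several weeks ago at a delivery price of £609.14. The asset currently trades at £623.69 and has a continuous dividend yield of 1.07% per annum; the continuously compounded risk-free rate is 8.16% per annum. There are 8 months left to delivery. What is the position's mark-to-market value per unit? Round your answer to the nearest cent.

Current fair forward for the remaining 8 months: F = S·e^((r − q)·T), (r − q) = 0.0816 − 0.0107 = 0.0709
F = 623.69 · e^(0.0709 × 8/12) = 623.69 × 1.048402 = 653.8778
Value of long forward = (F − K)·e^(−rT) = (653.8778 − 609.14) · e^(−0.0816·8/12)
= 44.7378 × 0.947053 = 42.37

£42.37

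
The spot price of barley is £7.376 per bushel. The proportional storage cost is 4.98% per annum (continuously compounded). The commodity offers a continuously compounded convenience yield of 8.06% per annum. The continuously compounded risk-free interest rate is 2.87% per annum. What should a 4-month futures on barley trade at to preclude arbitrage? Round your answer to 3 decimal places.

£7.371 per bushel

Net carry = r + u − y = 0.0287 + 0.0498 − 0.0806 = -0.0021
F = S·e^((r+u−y)T) = 7.376 · e^(-0.0021 × 4/12) = 7.376 · e^-0.000700
= 7.376 × 0.999300 = £7.371 per bushel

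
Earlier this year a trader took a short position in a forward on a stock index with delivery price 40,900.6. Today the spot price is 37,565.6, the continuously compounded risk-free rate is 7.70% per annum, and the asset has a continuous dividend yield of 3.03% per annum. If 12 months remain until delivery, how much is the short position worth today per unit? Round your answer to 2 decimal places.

Current fair forward for the remaining 12 months: F = S·e^((r − q)·T), (r − q) = 0.0770 − 0.0303 = 0.0467
F = 37565.6 · e^(0.0467 × 12/12) = 37565.6 × 1.04780762 = 39361.5219
Value of long forward = (F − K)·e^(−rT) = (39361.5219 − 40900.6) · e^(−0.0770·12/12)
= -1539.0781 × 0.92588985 = -1425.02
Short position value = −(long value) = 1425.02

1425.02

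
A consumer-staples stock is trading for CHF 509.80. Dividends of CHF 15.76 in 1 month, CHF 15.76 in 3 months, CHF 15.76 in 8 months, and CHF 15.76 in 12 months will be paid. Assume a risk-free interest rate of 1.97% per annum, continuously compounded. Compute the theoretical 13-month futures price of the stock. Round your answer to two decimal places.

PV(dividends) I = 15.76·e^(−0.0197·1/12) + 15.76·e^(−0.0197·3/12) + 15.76·e^(−0.0197·8/12) + 15.76·e^(−0.0197·12/12)
I = 15.7341 + 15.6826 + 15.5544 + 15.4526 = 62.4237
F = (S − I)·e^(rT) = (509.80 − 62.4237) · e^(0.0197·13/12)
= 447.3763 · e^0.021342 = 447.3763 × 1.021571 = CHF 457.03

CHF 457.03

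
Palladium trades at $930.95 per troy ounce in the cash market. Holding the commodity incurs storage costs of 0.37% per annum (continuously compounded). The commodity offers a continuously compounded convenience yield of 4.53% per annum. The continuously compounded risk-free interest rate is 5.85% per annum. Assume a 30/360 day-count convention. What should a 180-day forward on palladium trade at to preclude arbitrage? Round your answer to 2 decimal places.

Net carry = r + u − y = 0.0585 + 0.0037 − 0.0453 = 0.0169
F = S·e^((r+u−y)T) = 930.95 · e^(0.0169 × 180/360) = 930.95 · e^0.008450
= 930.95 × 1.008486 = $938.85 per troy ounce

$938.85 per troy ounce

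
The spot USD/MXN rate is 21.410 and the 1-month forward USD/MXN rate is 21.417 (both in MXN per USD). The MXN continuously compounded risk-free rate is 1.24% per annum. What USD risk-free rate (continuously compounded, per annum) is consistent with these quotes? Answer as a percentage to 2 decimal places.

F = S·e^((r_MXN − r_USD)T) ⇒ r_USD = r_MXN − ln(F/S)/T
ln(21.417/21.410) = 0.000327; /(1/12) = 0.003924
r_USD = 0.0124 − 0.003924 = 0.008476
r_USD = 0.85%

0.85%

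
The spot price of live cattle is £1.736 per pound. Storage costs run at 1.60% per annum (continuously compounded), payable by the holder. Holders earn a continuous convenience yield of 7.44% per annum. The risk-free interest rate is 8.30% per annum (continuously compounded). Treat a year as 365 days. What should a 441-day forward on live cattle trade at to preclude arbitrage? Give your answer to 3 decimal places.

Net carry = r + u − y = 0.0830 + 0.0160 − 0.0744 = 0.0246
F = S·e^((r+u−y)T) = 1.736 · e^(0.0246 × 441/365) = 1.736 · e^0.029722
= 1.736 × 1.030168 = £1.788 per pound

£1.788 per pound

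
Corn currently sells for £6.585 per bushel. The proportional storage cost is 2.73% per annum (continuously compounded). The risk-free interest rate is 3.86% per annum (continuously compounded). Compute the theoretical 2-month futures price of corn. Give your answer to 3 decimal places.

£6.658 per bushel

Net carry = r + u − y = 0.0386 + 0.0273 − 0.0000 = 0.0659
F = S·e^((r+u−y)T) = 6.585 · e^(0.0659 × 2/12) = 6.585 · e^0.010983
= 6.585 × 1.011044 = £6.658 per bushel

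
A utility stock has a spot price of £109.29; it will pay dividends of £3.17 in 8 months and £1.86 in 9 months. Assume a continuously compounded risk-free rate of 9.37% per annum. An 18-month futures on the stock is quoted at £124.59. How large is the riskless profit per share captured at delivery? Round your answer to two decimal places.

PV(dividends) I = 3.17·e^(−0.0937·8/12) + 1.86·e^(−0.0937·9/12) = 4.7118
Fair futures F* = (S − I)·e^(rT) = (109.29 − 4.7118)·e^0.140550 = 104.5782 × 1.150907 = 120.3598
Market £124.59 > fair 120.3598: forward overpriced → cash-and-carry (borrow at r, buy the stock and collect the dividends, short the forward).
Profit at T = |F_mkt − F*| = |124.59 − 120.3598| = £4.23 per share

£4.23 per share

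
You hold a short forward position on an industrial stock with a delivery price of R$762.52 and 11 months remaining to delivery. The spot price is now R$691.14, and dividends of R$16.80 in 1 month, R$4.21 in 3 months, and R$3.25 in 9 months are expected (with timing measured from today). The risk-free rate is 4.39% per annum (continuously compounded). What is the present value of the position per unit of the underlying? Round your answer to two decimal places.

PV(remaining dividends) I = 16.80·e^(−0.0439·1/12) + 4.21·e^(−0.0439·3/12) + 3.25·e^(−0.0439·9/12) = 24.0474
Current forward F = (S − I)·e^(rT) = (691.14 − 24.0474)·e^(0.0439·11/12) = 667.0926 × 1.041062 = 694.4848
Value (long) = (F − K)·e^(−rT) = (694.4848 − 762.52) × 0.960557 = -65.3517
Short position value = −(long value) = R$65.35

R$65.35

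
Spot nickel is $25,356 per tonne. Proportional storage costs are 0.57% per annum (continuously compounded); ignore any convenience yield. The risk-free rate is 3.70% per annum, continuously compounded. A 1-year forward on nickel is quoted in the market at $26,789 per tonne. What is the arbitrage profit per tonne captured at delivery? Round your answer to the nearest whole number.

$327 per tonne

Fair forward: F* = S·e^(carry·T), with carry = (r + u) = 0.0370 + 0.0057 = 0.0427
F* = 25356 · e^(0.0427 × 1) = 25356 · e^0.042700 = 25356 × 1.043625 = $26462.1555
Market $26789 > fair $26462.1555: forward overpriced → cash-and-carry (buy spot, short the forward).
At maturity, profit = |F_mkt − F*| = |26789 − 26462.1555| = $327 per tonne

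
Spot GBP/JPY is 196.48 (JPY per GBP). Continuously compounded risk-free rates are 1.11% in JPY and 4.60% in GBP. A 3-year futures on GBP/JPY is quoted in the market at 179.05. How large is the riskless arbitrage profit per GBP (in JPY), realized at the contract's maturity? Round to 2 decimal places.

2.10 per GBP (in JPY)

Fair futures: F* = S·e^(carry·T), with carry = (r_JPY − r_GBP) = 0.0111 − 0.0460 = -0.0349
F* = 196.48 · e^(-0.0349 × 3) = 196.48 · e^-0.104700 = 196.48 × 0.900595 = 176.9489
Market 179.05 > fair 176.9489: forward overpriced → cash-and-carry (buy spot, short the forward).
At maturity, profit = |F_mkt − F*| = |179.05 − 176.9489| = 2.10 per GBP (in JPY)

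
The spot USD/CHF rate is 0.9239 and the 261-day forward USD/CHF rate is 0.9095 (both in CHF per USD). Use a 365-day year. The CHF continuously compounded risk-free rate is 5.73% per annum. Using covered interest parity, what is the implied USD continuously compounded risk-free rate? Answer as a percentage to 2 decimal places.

7.93%

F = S·e^((r_CHF − r_USD)T) ⇒ r_USD = r_CHF − ln(F/S)/T
ln(0.9095/0.9239) = -0.015709; /(261/365) = -0.021969
r_USD = 0.0573 + 0.021969 = 0.079269
r_USD = 7.93%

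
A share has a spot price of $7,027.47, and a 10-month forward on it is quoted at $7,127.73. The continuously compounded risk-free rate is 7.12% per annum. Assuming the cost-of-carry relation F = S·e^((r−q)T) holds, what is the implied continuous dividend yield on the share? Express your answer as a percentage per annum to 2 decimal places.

5.42%

From F = S·e^((r−q)T): (r − q) = ln(F/S)/T
ln(7127.73/7027.47) = ln(1.014267) = 0.014166
(r − q) = 0.014166 / (10/12) = 0.016999
q = r − ln(F/S)/T = 0.0712 − 0.016999 = 0.054201
q = 5.42%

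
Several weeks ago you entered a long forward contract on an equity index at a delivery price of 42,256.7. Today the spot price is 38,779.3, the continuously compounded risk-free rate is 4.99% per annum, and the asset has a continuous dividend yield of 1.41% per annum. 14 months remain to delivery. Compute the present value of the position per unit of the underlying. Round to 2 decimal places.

Current fair forward for the remaining 14 months: F = S·e^((r − q)·T), (r − q) = 0.0499 − 0.0141 = 0.0358
F = 38779.3 · e^(0.0358 × 14/12) = 38779.3 × 1.04265117 = 40433.2825
Value of long forward = (F − K)·e^(−rT) = (40433.2825 − 42256.7) · e^(−0.0499·14/12)
= -1823.4175 × 0.94344551 = -1720.30

-1720.30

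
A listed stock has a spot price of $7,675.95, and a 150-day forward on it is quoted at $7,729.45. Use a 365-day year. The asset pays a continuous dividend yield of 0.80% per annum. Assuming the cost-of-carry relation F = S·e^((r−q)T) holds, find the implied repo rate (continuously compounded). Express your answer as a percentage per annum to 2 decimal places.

From F = S·e^((r−q)T): (r − q) = ln(F/S)/T
ln(7729.45/7675.95) = ln(1.006970) = 0.006946
(r − q) = 0.006946 / (150/365) = 0.016902
r = ln(F/S)/T + q = 0.016902 + 0.0080 = 0.024902
r = 2.49%

2.49%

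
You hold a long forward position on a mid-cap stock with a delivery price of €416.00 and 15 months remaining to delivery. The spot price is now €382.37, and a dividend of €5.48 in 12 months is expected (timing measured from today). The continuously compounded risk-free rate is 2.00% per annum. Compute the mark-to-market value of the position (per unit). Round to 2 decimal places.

-€28.73

PV(remaining dividends) I = 5.48·e^(−0.0200·12/12) = 5.3715
Current forward F = (S − I)·e^(rT) = (382.37 − 5.3715)·e^(0.0200·15/12) = 376.9985 × 1.025315 = 386.5422
Value (long) = (F − K)·e^(−rT) = (386.5422 − 416.00) × 0.975310 = -28.7305
Value = -€28.73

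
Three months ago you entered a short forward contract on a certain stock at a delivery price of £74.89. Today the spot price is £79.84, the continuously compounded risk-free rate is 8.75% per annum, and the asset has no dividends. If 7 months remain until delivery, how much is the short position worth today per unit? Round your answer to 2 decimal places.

-£8.68

Current fair forward for the remaining 7 months: F = S·e^(r·T), r = 0.0875
F = 79.84 · e^(0.0875 × 7/12) = 79.84 × 1.052367 = 84.0210
Value of long forward = (F − K)·e^(−rT) = (84.0210 − 74.89) · e^(−0.0875·7/12)
= 9.1310 × 0.950239 = 8.68
Short position value = −(long value) = -£8.68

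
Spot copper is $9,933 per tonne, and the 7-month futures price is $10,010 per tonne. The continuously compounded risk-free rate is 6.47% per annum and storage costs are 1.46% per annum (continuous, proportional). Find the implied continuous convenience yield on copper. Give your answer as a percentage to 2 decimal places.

6.61%

F = S·e^((r+u−y)T) ⇒ (r+u−y) = ln(F/S)/T
ln(10010/9933) = 0.007722; /T ⇒ 0.013238
y = r + u − ln(F/S)/T = 0.0647 + 0.0146 − 0.013238 = 0.066062
y = 6.61%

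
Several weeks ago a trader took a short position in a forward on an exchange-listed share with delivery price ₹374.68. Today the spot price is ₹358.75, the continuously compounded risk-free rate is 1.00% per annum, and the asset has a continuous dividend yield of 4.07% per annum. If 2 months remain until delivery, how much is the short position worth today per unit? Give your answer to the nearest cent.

Current fair forward for the remaining 2 months: F = S·e^((r − q)·T), (r − q) = 0.0100 − 0.0407 = -0.0307
F = 358.75 · e^(-0.0307 × 2/12) = 358.75 × 0.994896 = 356.9189
Value of long forward = (F − K)·e^(−rT) = (356.9189 − 374.68) · e^(−0.0100·2/12)
= -17.7611 × 0.998335 = -17.73
Short position value = −(long value) = ₹17.73

₹17.73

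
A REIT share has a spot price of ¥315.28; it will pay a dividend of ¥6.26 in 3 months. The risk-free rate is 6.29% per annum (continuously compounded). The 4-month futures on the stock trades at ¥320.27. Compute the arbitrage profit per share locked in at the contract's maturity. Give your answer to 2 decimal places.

¥4.60 per share

PV(dividends) I = 6.26·e^(−0.0629·3/12) = 6.1623
Fair futures F* = (S − I)·e^(rT) = (315.28 − 6.1623)·e^0.020967 = 309.1177 × 1.021188 = 315.6673
Market ¥320.27 > fair 315.6673: forward overpriced → cash-and-carry (borrow at r, buy the stock and collect the dividends, short the forward).
Profit at T = |F_mkt − F*| = |320.27 − 315.6673| = ¥4.60 per share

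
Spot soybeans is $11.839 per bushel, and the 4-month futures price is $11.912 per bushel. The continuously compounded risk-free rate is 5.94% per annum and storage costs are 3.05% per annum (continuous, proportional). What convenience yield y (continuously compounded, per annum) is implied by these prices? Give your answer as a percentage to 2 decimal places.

7.15%

F = S·e^((r+u−y)T) ⇒ (r+u−y) = ln(F/S)/T
ln(11.912/11.839) = 0.006147; /T ⇒ 0.018441
y = r + u − ln(F/S)/T = 0.0594 + 0.0305 − 0.018441 = 0.071459
y = 7.15%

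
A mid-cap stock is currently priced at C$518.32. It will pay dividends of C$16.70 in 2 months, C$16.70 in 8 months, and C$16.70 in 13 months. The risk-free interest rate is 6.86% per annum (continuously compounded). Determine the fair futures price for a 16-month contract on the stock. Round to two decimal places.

PV(dividends) I = 16.70·e^(−0.0686·2/12) + 16.70·e^(−0.0686·8/12) + 16.70·e^(−0.0686·13/12)
I = 16.5102 + 15.9535 + 15.5039 = 47.9676
F = (S − I)·e^(rT) = (518.32 − 47.9676) · e^(0.0686·16/12)
= 470.3524 · e^0.091467 = 470.3524 × 1.095781 = C$515.40

C$515.40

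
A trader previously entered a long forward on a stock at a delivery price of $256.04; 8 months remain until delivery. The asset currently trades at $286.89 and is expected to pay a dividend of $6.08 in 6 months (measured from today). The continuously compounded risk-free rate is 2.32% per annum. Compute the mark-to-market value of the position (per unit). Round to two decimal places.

PV(remaining dividends) I = 6.08·e^(−0.0232·6/12) = 6.0099
Current forward F = (S − I)·e^(rT) = (286.89 − 6.0099)·e^(0.0232·8/12) = 280.8801 × 1.015587 = 285.2582
Value (long) = (F − K)·e^(−rT) = (285.2582 − 256.04) × 0.984652 = 28.7698
Value = $28.77

$28.77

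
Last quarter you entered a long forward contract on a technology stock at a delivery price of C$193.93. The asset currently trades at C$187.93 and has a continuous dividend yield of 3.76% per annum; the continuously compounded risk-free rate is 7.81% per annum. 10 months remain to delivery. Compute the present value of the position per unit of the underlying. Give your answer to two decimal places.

Current fair forward for the remaining 10 months: F = S·e^((r − q)·T), (r − q) = 0.0781 − 0.0376 = 0.0405
F = 187.93 · e^(0.0405 × 10/12) = 187.93 × 1.034326 = 194.3809
Value of long forward = (F − K)·e^(−rT) = (194.3809 − 193.93) · e^(−0.0781·10/12)
= 0.4509 × 0.936989 = 0.42

C$0.42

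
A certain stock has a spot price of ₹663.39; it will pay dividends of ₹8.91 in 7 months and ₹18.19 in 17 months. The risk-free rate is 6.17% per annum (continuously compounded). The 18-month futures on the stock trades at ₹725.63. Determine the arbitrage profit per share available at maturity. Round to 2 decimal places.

₹25.62 per share

PV(dividends) I = 8.91·e^(−0.0617·7/12) + 18.19·e^(−0.0617·17/12) = 25.2626
Fair futures F* = (S − I)·e^(rT) = (663.39 − 25.2626)·e^0.092550 = 638.1274 × 1.096968 = 700.0053
Market ₹725.63 > fair 700.0053: forward overpriced → cash-and-carry (borrow at r, buy the stock and collect the dividends, short the forward).
Profit at T = |F_mkt − F*| = |725.63 − 700.0053| = ₹25.62 per share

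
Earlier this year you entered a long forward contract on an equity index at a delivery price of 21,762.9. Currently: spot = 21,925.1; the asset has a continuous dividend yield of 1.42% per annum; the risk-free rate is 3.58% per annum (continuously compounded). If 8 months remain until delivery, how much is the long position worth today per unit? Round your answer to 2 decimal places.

468.88

Current fair forward for the remaining 8 months: F = S·e^((r − q)·T), (r − q) = 0.0358 − 0.0142 = 0.0216
F = 21925.1 · e^(0.0216 × 8/12) = 21925.1 × 1.01450418 = 22243.1056
Value of long forward = (F − K)·e^(−rT) = (22243.1056 − 21762.9) · e^(−0.0358·8/12)
= 480.2056 × 0.97641589 = 468.88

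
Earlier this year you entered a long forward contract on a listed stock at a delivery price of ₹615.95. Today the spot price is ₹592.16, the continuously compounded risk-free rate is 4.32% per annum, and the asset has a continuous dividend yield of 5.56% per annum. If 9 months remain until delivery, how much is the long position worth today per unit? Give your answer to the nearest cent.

-₹28.34

Current fair forward for the remaining 9 months: F = S·e^((r − q)·T), (r − q) = 0.0432 − 0.0556 = -0.0124
F = 592.16 · e^(-0.0124 × 9/12) = 592.16 × 0.990743 = 586.6784
Value of long forward = (F − K)·e^(−rT) = (586.6784 − 615.95) · e^(−0.0432·9/12)
= -29.2716 × 0.968119 = -28.34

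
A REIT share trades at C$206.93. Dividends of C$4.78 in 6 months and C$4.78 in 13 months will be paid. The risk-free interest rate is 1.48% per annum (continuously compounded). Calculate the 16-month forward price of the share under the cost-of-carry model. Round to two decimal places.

C$201.42

PV(dividends) I = 4.78·e^(−0.0148·6/12) + 4.78·e^(−0.0148·13/12)
I = 4.7448 + 4.7040 = 9.4488
F = (S − I)·e^(rT) = (206.93 − 9.4488) · e^(0.0148·16/12)
= 197.4812 · e^0.019733 = 197.4812 × 1.019929 = C$201.42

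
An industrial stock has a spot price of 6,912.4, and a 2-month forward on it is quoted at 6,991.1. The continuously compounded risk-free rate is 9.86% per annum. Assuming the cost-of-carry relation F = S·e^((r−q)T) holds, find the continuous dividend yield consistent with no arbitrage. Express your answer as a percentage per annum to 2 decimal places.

3.07%

From F = S·e^((r−q)T): (r − q) = ln(F/S)/T
ln(6991.1/6912.4) = ln(1.011385) = 0.011321
(r − q) = 0.011321 / (2/12) = 0.067926
q = r − ln(F/S)/T = 0.0986 − 0.067926 = 0.030674
q = 3.07%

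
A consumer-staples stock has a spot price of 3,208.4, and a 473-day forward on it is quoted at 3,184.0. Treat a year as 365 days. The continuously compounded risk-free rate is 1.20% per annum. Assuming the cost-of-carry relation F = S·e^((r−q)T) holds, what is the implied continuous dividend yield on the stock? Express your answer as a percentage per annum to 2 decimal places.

From F = S·e^((r−q)T): (r − q) = ln(F/S)/T
ln(3184.0/3208.4) = ln(0.992395) = -0.007634
(r − q) = -0.007634 / (473/365) = -0.005891
q = r − ln(F/S)/T = 0.0120 + 0.005891 = 0.017891
q = 1.79%

1.79%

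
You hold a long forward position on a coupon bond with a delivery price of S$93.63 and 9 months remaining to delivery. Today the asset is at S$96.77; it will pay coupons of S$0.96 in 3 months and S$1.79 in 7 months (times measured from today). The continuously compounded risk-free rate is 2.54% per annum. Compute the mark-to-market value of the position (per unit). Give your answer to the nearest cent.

S$2.19

PV(remaining coupons) I = 0.96·e^(−0.0254·3/12) + 1.79·e^(−0.0254·7/12) = 2.7176
Current forward F = (S − I)·e^(rT) = (96.77 − 2.7176)·e^(0.0254·9/12) = 94.0524 × 1.019233 = 95.8613
Value (long) = (F − K)·e^(−rT) = (95.8613 − 93.63) × 0.981130 = 2.1892
Value = S$2.19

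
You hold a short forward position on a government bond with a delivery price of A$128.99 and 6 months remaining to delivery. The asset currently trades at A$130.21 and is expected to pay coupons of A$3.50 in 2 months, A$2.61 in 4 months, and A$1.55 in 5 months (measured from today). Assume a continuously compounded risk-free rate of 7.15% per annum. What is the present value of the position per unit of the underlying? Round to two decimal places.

A$1.76

PV(remaining coupons) I = 3.50·e^(−0.0715·2/12) + 2.61·e^(−0.0715·4/12) + 1.55·e^(−0.0715·5/12) = 7.5116
Current forward F = (S − I)·e^(rT) = (130.21 − 7.5116)·e^(0.0715·6/12) = 122.6984 × 1.036397 = 127.1643
Value (long) = (F − K)·e^(−rT) = (127.1643 − 128.99) × 0.964881 = -1.7616
Short position value = −(long value) = A$1.76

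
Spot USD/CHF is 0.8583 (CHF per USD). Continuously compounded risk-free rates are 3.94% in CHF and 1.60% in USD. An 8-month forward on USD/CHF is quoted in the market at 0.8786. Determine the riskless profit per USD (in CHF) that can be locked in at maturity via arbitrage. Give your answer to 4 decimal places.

0.0068 per USD (in CHF)

Fair forward: F* = S·e^(carry·T), with carry = (r_CHF − r_USD) = 0.0394 − 0.0160 = 0.0234
F* = 0.8583 · e^(0.0234 × 8/12) = 0.8583 · e^0.015600 = 0.8583 × 1.015722 = 0.8718
Market 0.8786 > fair 0.8718: forward overpriced → cash-and-carry (buy spot, short the forward).
At maturity, profit = |F_mkt − F*| = |0.8786 − 0.8718| = 0.0068 per USD (in CHF)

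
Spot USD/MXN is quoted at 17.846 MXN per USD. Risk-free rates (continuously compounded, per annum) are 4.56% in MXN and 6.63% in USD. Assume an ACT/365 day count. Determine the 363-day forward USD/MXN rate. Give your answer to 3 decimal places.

F = S·e^((r_MXN − r_USD)T) = 17.846 · e^((0.0456 − 0.0663) × 363/365)
= 17.846 · e^-0.020587 = 17.846 × 0.979623
F = 17.482 MXN per USD

17.482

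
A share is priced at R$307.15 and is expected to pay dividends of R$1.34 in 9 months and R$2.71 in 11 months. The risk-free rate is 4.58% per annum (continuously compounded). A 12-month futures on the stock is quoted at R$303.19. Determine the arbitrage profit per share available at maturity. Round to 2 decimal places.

R$14.28 per share

PV(dividends) I = 1.34·e^(−0.0458·9/12) + 2.71·e^(−0.0458·11/12) = 3.8933
Fair futures F* = (S − I)·e^(rT) = (307.15 − 3.8933)·e^0.045800 = 303.2567 × 1.046865 = 317.4688
Market R$303.19 < fair 317.4688: forward underpriced → reverse cash-and-carry (short the stock, invest proceeds at r, pay the dividends, go long the forward).
Profit at T = |F_mkt − F*| = |303.19 − 317.4688| = R$14.28 per share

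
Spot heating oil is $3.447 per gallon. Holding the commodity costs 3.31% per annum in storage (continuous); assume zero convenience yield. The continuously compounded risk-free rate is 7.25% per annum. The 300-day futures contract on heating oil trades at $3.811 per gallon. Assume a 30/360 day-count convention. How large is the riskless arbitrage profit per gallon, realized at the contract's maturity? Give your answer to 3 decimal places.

$0.047 per gallon

Fair futures: F* = S·e^(carry·T), with carry = (r + u) = 0.0725 + 0.0331 = 0.1056
F* = 3.447 · e^(0.1056 × 300/360) = 3.447 · e^0.088000 = 3.447 × 1.091988 = $3.7641
Market $3.811 > fair $3.7641: forward overpriced → cash-and-carry (buy spot, short the forward).
At maturity, profit = |F_mkt − F*| = |3.811 − 3.7641| = $0.047 per gallon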